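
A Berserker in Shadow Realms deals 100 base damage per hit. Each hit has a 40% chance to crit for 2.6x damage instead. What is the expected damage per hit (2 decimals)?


E[dmg] = base * (1 + crit_chance * (crit_mult - 1))
cc as decimal = 40/100 = 0.4
cm - 1 = 2.6 - 1 = 1.6
Bonus factor = 0.4 * 1.6 = 0.64
Total multiplier = 1 + 0.64 = 1.64
Expected damage = 100 * 1.64 = 164.00

164.00 damage


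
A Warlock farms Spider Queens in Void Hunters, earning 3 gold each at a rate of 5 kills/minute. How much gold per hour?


Gold per minute = 3 * 5 = 15
Gold per hour = 15 * 60 = 900

900 gold/hour


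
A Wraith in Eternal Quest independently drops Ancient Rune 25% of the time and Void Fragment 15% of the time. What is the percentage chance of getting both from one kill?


For independent events, P(both) = P(A) * P(B)
= 25% * 15%
= 375 / 100 %
= 3.75%

3.75%


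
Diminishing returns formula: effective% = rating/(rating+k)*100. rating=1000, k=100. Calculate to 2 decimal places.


effective% = rating / (rating + k) * 100
= 1000 / (1000 + 100) * 100
= 1000 / 1100 * 100
= 0.909091 * 100
= 90.91%

90.91%


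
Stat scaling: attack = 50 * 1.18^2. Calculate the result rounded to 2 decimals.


value = base * growth^level
= 50 * 1.18^2
= 50 * 1.3924
= 69.62

69.62 attack


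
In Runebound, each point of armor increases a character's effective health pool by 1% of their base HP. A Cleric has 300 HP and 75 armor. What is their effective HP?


EHP = 300 * (1 + 75/100)
= 300 * (1 + 0.75)
= 300 * 1.75
= 525.0

525.0 EHP


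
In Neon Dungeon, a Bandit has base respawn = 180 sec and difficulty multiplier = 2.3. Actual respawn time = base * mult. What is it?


Respawn time = base * multiplier
= 180 * 2.3
= 414.0 seconds

414.0 seconds


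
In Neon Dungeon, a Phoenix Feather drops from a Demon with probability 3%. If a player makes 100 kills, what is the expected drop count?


Expected drops = kills * (drop_rate / 100)
= 100 * (3 / 100)
= 100 * 0.03
= 3.0

3.0 drops


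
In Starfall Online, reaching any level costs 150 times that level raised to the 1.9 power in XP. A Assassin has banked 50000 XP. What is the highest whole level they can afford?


XP = 150 * level^1.9, so level = (XP / 150)^(1/1.9)
= (50000 / 150)^(1/1.9)
= 333.3333^0.5263
= 21.2731
Floor: level = 21

level 21


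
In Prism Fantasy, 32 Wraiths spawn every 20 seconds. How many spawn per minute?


Spawns per minute = count * (60 / interval)
= 32 * (60 / 20)
= 32 * 3.0
= 96.0

96.0 per minute


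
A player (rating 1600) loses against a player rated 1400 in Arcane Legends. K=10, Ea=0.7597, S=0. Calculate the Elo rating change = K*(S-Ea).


Elo update: delta = K * (S - Ea), where S = 0 (loses)
S - Ea = 0 - 0.7597 = -0.7597
Rating change = 10 * -0.7597
= -7.60

-7.60 rating points


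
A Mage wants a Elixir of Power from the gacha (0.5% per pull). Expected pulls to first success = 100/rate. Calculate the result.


Expected pulls for a geometric distribution = 1/p = 100 / rate%
= 100 / 0.5
= 200.0

200.0 pulls


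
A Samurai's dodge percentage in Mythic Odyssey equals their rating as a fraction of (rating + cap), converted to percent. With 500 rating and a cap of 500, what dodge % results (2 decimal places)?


dodge% = 500 / (500 + 500) * 100
= 500 / 1000 * 100
= 0.5 * 100
= 50.00%

50.00%


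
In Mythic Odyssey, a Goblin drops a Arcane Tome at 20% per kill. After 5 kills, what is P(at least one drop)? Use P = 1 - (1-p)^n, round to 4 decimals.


P(at least one) = 1 - P(none) = 1 - (1-p)^n
p = 20/100 = 0.2
1 - p = 0.8
(1 - p)^5 = 0.8^5 = 0.327680
P(at least one) = 1 - 0.327680 = 0.6723

0.6723


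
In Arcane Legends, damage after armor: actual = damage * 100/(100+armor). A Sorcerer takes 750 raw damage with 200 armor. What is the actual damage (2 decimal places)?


actual = 750 * 100 / (100 + 200)
= 750 * 100 / 300
= 75000 / 300
= 250.00

250.00 damage


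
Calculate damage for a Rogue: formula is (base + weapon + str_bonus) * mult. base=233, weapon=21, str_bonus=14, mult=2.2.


Sum base + weapon + str = 233 + 21 + 14 = 268
Multiply by 2.2:
268 * 2.2 = 589.6

589.6 damage


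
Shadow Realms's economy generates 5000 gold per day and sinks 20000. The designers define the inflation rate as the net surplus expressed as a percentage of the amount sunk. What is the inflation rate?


Net gold = 5000 - 20000 = -15000
Inflation rate = net / sunk * 100 = -15000 / 20000 * 100
= -0.75 * 100
= -75.00%

-75.00%


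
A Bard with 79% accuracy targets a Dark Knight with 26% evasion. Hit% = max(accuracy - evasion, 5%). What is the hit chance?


accuracy - evasion = 79 - 26 = 53
Apply floor: max(53, 5) = 53
Hit chance = 53%

53%


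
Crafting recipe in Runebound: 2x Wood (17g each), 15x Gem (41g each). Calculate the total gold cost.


Cost breakdown:
  Wood: 2 * 17 = 34
  Gem: 15 * 41 = 615
Total = 34 + 615 = 649

649 gold


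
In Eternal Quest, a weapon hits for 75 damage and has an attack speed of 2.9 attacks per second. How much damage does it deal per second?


DPS = damage * attack_speed
= 75 * 2.9
= 217.5

217.5 DPS


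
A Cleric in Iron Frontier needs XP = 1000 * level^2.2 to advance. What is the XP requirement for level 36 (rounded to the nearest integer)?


XP = 1000 * level^2.2
Substitute level = 36:
XP = 1000 * 36^2.2
= 1000 * 2653.7836
= 2653784

2653784 XP


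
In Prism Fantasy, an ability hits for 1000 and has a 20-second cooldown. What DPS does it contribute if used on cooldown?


DPS = damage / cooldown
= 1000 / 20
= 50.00

50.00 DPS


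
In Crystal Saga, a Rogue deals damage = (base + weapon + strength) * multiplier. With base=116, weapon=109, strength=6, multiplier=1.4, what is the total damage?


Sum base + weapon + str = 116 + 109 + 6 = 231
Multiply by 1.4:
231 * 1.4 = 323.4

323.4 damage


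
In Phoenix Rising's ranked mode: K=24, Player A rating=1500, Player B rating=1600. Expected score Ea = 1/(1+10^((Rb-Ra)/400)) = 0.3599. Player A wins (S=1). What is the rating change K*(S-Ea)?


Elo update: delta = K * (S - Ea), where S = 1 (wins)
S - Ea = 1 - 0.3599 = 0.6401
Rating change = 24 * 0.6401
= 15.36

15.36 rating points


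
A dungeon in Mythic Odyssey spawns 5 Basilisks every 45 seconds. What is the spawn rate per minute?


Spawns per minute = count * (60 / interval)
= 5 * (60 / 45)
= 5 * 1.3333
= 6.67

6.67 per minute


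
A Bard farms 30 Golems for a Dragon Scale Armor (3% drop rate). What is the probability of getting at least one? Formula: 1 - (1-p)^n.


P(at least one) = 1 - P(none) = 1 - (1-p)^n
p = 3/100 = 0.03
1 - p = 0.97
(1 - p)^30 = 0.97^30 = 0.401007
P(at least one) = 1 - 0.401007 = 0.5990

0.5990


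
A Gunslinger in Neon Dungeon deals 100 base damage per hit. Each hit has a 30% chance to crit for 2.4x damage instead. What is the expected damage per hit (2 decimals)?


E[dmg] = base * (1 + crit_chance * (crit_mult - 1))
cc as decimal = 30/100 = 0.3
cm - 1 = 2.4 - 1 = 1.4
Bonus factor = 0.3 * 1.4 = 0.42
Total multiplier = 1 + 0.42 = 1.42
Expected damage = 100 * 1.42 = 142.00

142.00 damage


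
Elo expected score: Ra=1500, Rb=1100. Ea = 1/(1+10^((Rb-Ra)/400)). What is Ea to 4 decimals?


Elo expected score: Ea = 1/(1 + 10^((Rb-Ra)/400))
Rb - Ra = 1100 - 1500 = -400
(Rb-Ra)/400 = -400/400 = -1.0
10^-1.0 = 0.1
Ea = 1/(1 + 0.1) = 1/1.1 = 0.9091

0.9091


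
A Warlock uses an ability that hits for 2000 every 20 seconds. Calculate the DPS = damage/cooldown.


DPS = damage / cooldown
= 2000 / 20
= 100.00

100.00 DPS


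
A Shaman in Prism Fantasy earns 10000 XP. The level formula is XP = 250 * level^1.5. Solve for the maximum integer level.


XP = 250 * level^1.5, so level = (XP / 250)^(1/1.5)
= (10000 / 250)^(1/1.5)
= 40.0^0.6667
= 11.6961
Floor: level = 11

level 11


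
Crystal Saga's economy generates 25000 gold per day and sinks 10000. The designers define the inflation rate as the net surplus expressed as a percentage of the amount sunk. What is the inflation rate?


Net gold = 25000 - 10000 = 15000
Inflation rate = net / sunk * 100 = 15000 / 10000 * 100
= 1.5 * 100
= 150.00%

150.00%


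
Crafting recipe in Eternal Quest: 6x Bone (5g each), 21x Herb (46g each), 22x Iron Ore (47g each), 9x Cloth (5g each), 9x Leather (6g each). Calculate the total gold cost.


Cost breakdown:
  Bone: 6 * 5 = 30
  Herb: 21 * 46 = 966
  Iron Ore: 22 * 47 = 1034
  Cloth: 9 * 5 = 45
  Leather: 9 * 6 = 54
Total = 30 + 966 + 1034 + 45 + 54 = 2129

2129 gold


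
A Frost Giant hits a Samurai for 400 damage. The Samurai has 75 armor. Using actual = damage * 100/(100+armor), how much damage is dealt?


actual = 400 * 100 / (100 + 75)
= 400 * 100 / 175
= 40000 / 175
= 228.57

228.57 damage


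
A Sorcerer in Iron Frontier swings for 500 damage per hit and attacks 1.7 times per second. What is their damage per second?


DPS = damage * attack_speed
= 500 * 1.7
= 850.0

850.0 DPS


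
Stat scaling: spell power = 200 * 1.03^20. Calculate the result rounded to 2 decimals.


value = base * growth^level
= 200 * 1.03^20
= 200 * 1.806111
= 361.22

361.22 spell power


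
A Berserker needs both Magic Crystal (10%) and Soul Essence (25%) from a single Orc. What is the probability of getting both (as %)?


For independent events, P(both) = P(A) * P(B)
= 10% * 25%
= 250 / 100 %
= 2.5%

2.5%


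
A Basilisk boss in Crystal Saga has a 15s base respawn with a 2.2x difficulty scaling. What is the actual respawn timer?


Respawn time = base * multiplier
= 15 * 2.2
= 33.0 seconds

33.0 seconds


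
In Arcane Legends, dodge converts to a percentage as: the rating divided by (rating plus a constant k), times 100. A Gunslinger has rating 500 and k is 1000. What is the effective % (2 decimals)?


effective% = rating / (rating + k) * 100
= 500 / (500 + 1000) * 100
= 500 / 1500 * 100
= 0.333333 * 100
= 33.33%

33.33%


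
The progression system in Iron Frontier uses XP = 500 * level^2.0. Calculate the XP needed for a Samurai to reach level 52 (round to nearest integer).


XP = 500 * level^2.0
Substitute level = 52:
XP = 500 * 52^2.0
= 500 * 2704.0
= 1352000

1352000 XP


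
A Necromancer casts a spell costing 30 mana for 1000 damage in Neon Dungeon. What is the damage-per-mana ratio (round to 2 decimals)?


Efficiency = damage / mana
= 1000 / 30
= 33.33

33.33 dmg/mana


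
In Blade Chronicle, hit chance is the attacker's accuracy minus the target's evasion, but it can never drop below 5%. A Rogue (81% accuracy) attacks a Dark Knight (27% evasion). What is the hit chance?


accuracy - evasion = 81 - 27 = 54
Apply floor: max(54, 5) = 54
Hit chance = 54%

54%


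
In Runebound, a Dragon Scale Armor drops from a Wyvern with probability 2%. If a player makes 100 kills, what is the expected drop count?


Expected drops = kills * (drop_rate / 100)
= 100 * (2 / 100)
= 100 * 0.02
= 2.0

2.0 drops


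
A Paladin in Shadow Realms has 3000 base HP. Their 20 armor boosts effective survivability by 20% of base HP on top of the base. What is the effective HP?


EHP = 3000 * (1 + 20/100)
= 3000 * (1 + 0.2)
= 3000 * 1.2
= 3600.0

3600.0 EHP


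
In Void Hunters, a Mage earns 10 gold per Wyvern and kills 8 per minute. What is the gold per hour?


Gold per minute = 10 * 8 = 80
Gold per hour = 80 * 60 = 4800

4800 gold/hour


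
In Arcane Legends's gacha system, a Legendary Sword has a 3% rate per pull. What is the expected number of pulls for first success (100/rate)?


Expected pulls for a geometric distribution = 1/p = 100 / rate%
= 100 / 3
= 33.33

33.33 pulls


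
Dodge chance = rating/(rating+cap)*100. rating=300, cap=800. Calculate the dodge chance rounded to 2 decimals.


dodge% = 300 / (300 + 800) * 100
= 300 / 1100 * 100
= 0.272727 * 100
= 27.27%

27.27%


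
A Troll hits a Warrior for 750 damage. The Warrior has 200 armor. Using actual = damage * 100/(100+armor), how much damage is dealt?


actual = 750 * 100 / (100 + 200)
= 750 * 100 / 300
= 75000 / 300
= 250.00

250.00 damage


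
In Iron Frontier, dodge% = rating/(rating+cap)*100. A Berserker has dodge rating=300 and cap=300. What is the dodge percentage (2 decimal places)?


dodge% = 300 / (300 + 300) * 100
= 300 / 600 * 100
= 0.5 * 100
= 50.00%

50.00%


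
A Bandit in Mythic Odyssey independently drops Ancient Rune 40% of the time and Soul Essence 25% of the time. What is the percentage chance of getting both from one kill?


For independent events, P(both) = P(A) * P(B)
= 40% * 25%
= 1000 / 100 %
= 10.0%

10.0%


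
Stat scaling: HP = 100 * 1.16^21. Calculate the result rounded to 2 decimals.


value = base * growth^level
= 100 * 1.16^21
= 100 * 22.574481
= 2257.45

2257.45 HP


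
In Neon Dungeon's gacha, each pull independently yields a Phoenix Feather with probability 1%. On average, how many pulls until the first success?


Expected pulls for a geometric distribution = 1/p = 100 / rate%
= 100 / 1
= 100.0

100.0 pulls


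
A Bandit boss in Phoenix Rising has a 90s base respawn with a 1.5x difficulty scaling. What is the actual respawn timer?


Respawn time = base * multiplier
= 90 * 1.5
= 135.0 seconds

135.0 seconds


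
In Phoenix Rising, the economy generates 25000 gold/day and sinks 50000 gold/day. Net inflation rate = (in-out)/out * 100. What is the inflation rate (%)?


Net gold = 25000 - 50000 = -25000
Inflation rate = net / sunk * 100 = -25000 / 50000 * 100
= -0.5 * 100
= -50.00%

-50.00%


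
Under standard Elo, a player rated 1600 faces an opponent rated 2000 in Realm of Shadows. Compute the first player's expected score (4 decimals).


Elo expected score: Ea = 1/(1 + 10^((Rb-Ra)/400))
Rb - Ra = 2000 - 1600 = 400
(Rb-Ra)/400 = 400/400 = 1.0
10^1.0 = 10.0
Ea = 1/(1 + 10.0) = 1/11.0 = 0.0909

0.0909


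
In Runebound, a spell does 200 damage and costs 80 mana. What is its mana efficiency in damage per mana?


Efficiency = damage / mana
= 200 / 80
= 2.50

2.50 dmg/mana


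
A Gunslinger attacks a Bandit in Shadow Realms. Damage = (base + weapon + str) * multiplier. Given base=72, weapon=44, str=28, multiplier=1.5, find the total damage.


Sum base + weapon + str = 72 + 44 + 28 = 144
Multiply by 1.5:
144 * 1.5 = 216.0

216.0 damage


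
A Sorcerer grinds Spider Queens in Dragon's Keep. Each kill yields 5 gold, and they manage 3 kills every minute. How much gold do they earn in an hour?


Gold per minute = 5 * 3 = 15
Gold per hour = 15 * 60 = 900

900 gold/hour


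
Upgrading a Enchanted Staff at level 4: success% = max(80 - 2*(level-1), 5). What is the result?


raw_rate = 80 - 2 * (4 - 1)
= 80 - 2 * 3
= 80 - 6
= 74
Apply floor: max(74, 5) = 74%

74%


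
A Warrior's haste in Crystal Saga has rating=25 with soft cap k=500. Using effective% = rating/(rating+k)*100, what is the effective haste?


effective% = rating / (rating + k) * 100
= 25 / (25 + 500) * 100
= 25 / 525 * 100
= 0.047619 * 100
= 4.76%

4.76%


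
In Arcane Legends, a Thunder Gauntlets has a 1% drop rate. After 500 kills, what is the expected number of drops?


Expected drops = kills * (drop_rate / 100)
= 500 * (1 / 100)
= 500 * 0.01
= 5.0

5.0 drops


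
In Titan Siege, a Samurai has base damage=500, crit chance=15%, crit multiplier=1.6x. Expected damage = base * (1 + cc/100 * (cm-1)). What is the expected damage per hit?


E[dmg] = base * (1 + crit_chance * (crit_mult - 1))
cc as decimal = 15/100 = 0.15
cm - 1 = 1.6 - 1 = 0.6
Bonus factor = 0.15 * 0.6 = 0.09
Total multiplier = 1 + 0.09 = 1.09
Expected damage = 500 * 1.09 = 545.00

545.00 damage


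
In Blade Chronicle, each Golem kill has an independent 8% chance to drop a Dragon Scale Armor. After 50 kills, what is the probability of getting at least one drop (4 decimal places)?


P(at least one) = 1 - P(none) = 1 - (1-p)^n
p = 8/100 = 0.08
1 - p = 0.92
(1 - p)^50 = 0.92^50 = 0.015466
P(at least one) = 1 - 0.015466 = 0.9845

0.9845


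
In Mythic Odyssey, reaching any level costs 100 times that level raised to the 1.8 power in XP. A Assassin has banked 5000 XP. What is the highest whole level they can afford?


XP = 100 * level^1.8, so level = (XP / 100)^(1/1.8)
= (5000 / 100)^(1/1.8)
= 50.0^0.5556
= 8.7876
Floor: level = 8

level 8


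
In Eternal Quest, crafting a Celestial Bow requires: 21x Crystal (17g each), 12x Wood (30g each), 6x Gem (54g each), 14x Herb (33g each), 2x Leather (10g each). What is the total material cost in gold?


Cost breakdown:
  Crystal: 21 * 17 = 357
  Wood: 12 * 30 = 360
  Gem: 6 * 54 = 324
  Herb: 14 * 33 = 462
  Leather: 2 * 10 = 20
Total = 357 + 360 + 324 + 462 + 20 = 1523

1523 gold


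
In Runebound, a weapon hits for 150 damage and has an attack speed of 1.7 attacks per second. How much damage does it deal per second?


DPS = damage * attack_speed
= 150 * 1.7
= 255.0

255.0 DPS


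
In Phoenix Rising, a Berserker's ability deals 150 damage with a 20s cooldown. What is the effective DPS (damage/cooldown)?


DPS = damage / cooldown
= 150 / 20
= 7.50

7.50 DPS


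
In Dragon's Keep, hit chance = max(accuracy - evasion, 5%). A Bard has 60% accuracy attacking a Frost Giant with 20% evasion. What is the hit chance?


accuracy - evasion = 60 - 20 = 40
Apply floor: max(40, 5) = 40
Hit chance = 40%

40%


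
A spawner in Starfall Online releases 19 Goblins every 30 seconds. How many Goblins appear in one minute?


Spawns per minute = count * (60 / interval)
= 19 * (60 / 30)
= 19 * 2.0
= 38.0

38.0 per minute


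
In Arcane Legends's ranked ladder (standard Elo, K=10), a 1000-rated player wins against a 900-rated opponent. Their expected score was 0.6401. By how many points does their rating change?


Elo update: delta = K * (S - Ea), where S = 1 (wins)
S - Ea = 1 - 0.6401 = 0.3599
Rating change = 10 * 0.3599
= 3.60

3.60 rating points


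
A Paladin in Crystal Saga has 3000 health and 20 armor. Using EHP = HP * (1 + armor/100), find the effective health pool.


EHP = 3000 * (1 + 20/100)
= 3000 * (1 + 0.2)
= 3000 * 1.2
= 3600.0

3600.0 EHP


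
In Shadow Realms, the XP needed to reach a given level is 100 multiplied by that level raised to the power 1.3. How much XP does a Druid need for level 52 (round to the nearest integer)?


XP = 100 * level^1.3
Substitute level = 52:
XP = 100 * 52^1.3
= 100 * 170.1392
= 17014

17014 XP


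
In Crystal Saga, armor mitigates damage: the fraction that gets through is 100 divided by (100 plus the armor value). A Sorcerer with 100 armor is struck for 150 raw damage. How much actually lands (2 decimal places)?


actual = 150 * 100 / (100 + 100)
= 150 * 100 / 200
= 15000 / 200
= 75.00

75.00 damage


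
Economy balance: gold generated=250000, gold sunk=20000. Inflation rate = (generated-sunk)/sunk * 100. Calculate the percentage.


Net gold = 250000 - 20000 = 230000
Inflation rate = net / sunk * 100 = 230000 / 20000 * 100
= 11.5 * 100
= 1150.00%

1150.00%


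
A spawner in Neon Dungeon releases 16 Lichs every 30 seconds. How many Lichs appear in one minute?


Spawns per minute = count * (60 / interval)
= 16 * (60 / 30)
= 16 * 2.0
= 32.0

32.0 per minute


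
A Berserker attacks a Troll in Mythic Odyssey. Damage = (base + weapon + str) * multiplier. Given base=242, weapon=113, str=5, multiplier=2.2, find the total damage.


Sum base + weapon + str = 242 + 113 + 5 = 360
Multiply by 2.2:
360 * 2.2 = 792.0

792.0 damage


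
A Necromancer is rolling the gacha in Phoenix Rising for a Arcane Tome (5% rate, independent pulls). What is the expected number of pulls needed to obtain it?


Expected pulls for a geometric distribution = 1/p = 100 / rate%
= 100 / 5
= 20.0

20.0 pulls


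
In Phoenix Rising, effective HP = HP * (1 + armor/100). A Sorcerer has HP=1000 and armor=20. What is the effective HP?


EHP = 1000 * (1 + 20/100)
= 1000 * (1 + 0.2)
= 1000 * 1.2
= 1200.0

1200.0 EHP


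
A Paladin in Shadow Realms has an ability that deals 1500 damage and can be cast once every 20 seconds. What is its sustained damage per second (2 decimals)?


DPS = damage / cooldown
= 1500 / 20
= 75.00

75.00 DPS


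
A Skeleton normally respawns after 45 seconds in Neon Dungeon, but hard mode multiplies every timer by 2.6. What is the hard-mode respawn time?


Respawn time = base * multiplier
= 45 * 2.6
= 117.0 seconds

117.0 seconds


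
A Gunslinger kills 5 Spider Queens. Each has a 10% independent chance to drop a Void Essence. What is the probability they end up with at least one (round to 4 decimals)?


P(at least one) = 1 - P(none) = 1 - (1-p)^n
p = 10/100 = 0.1
1 - p = 0.9
(1 - p)^5 = 0.9^5 = 0.590490
P(at least one) = 1 - 0.590490 = 0.4095

0.4095


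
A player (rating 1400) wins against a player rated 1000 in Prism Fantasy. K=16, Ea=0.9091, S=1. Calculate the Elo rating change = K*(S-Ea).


Elo update: delta = K * (S - Ea), where S = 1 (wins)
S - Ea = 1 - 0.9091 = 0.0909
Rating change = 16 * 0.0909
= 1.45

1.45 rating points


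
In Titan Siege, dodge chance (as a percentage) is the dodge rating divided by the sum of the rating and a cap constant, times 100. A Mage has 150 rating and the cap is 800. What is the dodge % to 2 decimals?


dodge% = 150 / (150 + 800) * 100
= 150 / 950 * 100
= 0.157895 * 100
= 15.79%

15.79%


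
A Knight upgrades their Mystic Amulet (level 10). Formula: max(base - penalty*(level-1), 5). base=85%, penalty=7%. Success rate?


raw_rate = 85 - 7 * (10 - 1)
= 85 - 7 * 9
= 85 - 63
= 22
Apply floor: max(22, 5) = 22%

22%


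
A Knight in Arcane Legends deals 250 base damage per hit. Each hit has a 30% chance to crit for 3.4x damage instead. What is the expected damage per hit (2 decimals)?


E[dmg] = base * (1 + crit_chance * (crit_mult - 1))
cc as decimal = 30/100 = 0.3
cm - 1 = 3.4 - 1 = 2.4
Bonus factor = 0.3 * 2.4 = 0.72
Total multiplier = 1 + 0.72 = 1.72
Expected damage = 250 * 1.72 = 430.00

430.00 damage


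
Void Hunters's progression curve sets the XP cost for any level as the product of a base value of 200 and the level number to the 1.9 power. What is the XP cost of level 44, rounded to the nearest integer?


XP = 200 * level^1.9
Substitute level = 44:
XP = 200 * 44^1.9
= 200 * 1326.0506
= 265210

265210 XP


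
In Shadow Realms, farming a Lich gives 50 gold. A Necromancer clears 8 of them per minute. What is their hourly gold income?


Gold per minute = 50 * 8 = 400
Gold per hour = 400 * 60 = 24000

24000 gold/hour


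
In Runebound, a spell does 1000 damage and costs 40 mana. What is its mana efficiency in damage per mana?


Efficiency = damage / mana
= 1000 / 40
= 25.00

25.00 dmg/mana


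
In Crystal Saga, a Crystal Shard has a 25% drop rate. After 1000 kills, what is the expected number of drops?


Expected drops = kills * (drop_rate / 100)
= 1000 * (25 / 100)
= 1000 * 0.25
= 250.0

250.0 drops


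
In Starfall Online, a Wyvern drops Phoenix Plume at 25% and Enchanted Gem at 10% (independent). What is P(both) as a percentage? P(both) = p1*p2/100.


For independent events, P(both) = P(A) * P(B)
= 25% * 10%
= 250 / 100 %
= 2.5%

2.5%


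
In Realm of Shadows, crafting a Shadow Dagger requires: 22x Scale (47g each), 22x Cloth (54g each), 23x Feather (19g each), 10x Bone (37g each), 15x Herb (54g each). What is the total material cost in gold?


Cost breakdown:
  Scale: 22 * 47 = 1034
  Cloth: 22 * 54 = 1188
  Feather: 23 * 19 = 437
  Bone: 10 * 37 = 370
  Herb: 15 * 54 = 810
Total = 1034 + 1188 + 437 + 370 + 810 = 3839

3839 gold


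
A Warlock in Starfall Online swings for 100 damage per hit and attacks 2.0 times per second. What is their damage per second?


DPS = damage * attack_speed
= 100 * 2.0
= 200.0

200.0 DPS


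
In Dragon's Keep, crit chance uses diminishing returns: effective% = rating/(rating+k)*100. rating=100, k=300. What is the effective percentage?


effective% = rating / (rating + k) * 100
= 100 / (100 + 300) * 100
= 100 / 400 * 100
= 0.25 * 100
= 25.00%

25.00%


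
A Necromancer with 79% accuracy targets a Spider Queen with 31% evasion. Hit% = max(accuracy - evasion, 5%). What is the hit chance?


accuracy - evasion = 79 - 31 = 48
Apply floor: max(48, 5) = 48
Hit chance = 48%

48%


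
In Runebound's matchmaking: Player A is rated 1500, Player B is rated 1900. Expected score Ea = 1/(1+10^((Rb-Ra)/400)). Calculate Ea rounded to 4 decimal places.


Elo expected score: Ea = 1/(1 + 10^((Rb-Ra)/400))
Rb - Ra = 1900 - 1500 = 400
(Rb-Ra)/400 = 400/400 = 1.0
10^1.0 = 10.0
Ea = 1/(1 + 10.0) = 1/11.0 = 0.0909

0.0909


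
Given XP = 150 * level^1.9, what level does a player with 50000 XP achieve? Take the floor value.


XP = 150 * level^1.9, so level = (XP / 150)^(1/1.9)
= (50000 / 150)^(1/1.9)
= 333.3333^0.5263
= 21.2731
Floor: level = 21

level 21


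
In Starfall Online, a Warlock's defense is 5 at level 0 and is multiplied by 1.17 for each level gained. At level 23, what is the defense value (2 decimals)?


value = base * growth^level
= 5 * 1.17^23
= 5 * 37.006228
= 185.03

185.03 defense


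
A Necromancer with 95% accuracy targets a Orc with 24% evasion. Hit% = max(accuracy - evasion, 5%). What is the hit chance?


accuracy - evasion = 95 - 24 = 71
Apply floor: max(71, 5) = 71
Hit chance = 71%

71%


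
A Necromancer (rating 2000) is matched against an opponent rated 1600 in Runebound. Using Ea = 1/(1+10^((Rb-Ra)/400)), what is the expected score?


Elo expected score: Ea = 1/(1 + 10^((Rb-Ra)/400))
Rb - Ra = 1600 - 2000 = -400
(Rb-Ra)/400 = -400/400 = -1.0
10^-1.0 = 0.1
Ea = 1/(1 + 0.1) = 1/1.1 = 0.9091

0.9091


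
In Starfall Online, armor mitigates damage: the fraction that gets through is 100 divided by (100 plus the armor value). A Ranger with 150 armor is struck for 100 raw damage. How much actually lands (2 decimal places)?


actual = 100 * 100 / (100 + 150)
= 100 * 100 / 250
= 10000 / 250
= 40.00

40.00 damage


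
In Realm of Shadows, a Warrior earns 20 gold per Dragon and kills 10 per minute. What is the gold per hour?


Gold per minute = 20 * 10 = 200
Gold per hour = 200 * 60 = 12000

12000 gold/hour


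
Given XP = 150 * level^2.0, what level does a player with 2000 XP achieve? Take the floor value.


XP = 150 * level^2.0, so level = (XP / 150)^(1/2.0)
= (2000 / 150)^(1/2.0)
= 13.3333^0.5
= 3.6515
Floor: level = 3

level 3


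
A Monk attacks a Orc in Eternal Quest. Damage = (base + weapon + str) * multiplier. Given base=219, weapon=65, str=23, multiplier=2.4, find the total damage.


Sum base + weapon + str = 219 + 65 + 23 = 307
Multiply by 2.4:
307 * 2.4 = 736.8

736.8 damage


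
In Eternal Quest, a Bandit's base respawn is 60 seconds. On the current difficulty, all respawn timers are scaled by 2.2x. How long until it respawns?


Respawn time = base * multiplier
= 60 * 2.2
= 132.0 seconds

132.0 seconds


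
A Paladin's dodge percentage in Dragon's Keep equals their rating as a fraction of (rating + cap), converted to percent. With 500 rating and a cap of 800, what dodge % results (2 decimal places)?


dodge% = 500 / (500 + 800) * 100
= 500 / 1300 * 100
= 0.384615 * 100
= 38.46%

38.46%


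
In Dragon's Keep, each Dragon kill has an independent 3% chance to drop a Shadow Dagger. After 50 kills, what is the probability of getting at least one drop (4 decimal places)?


P(at least one) = 1 - P(none) = 1 - (1-p)^n
p = 3/100 = 0.03
1 - p = 0.97
(1 - p)^50 = 0.97^50 = 0.218065
P(at least one) = 1 - 0.218065 = 0.7819

0.7819


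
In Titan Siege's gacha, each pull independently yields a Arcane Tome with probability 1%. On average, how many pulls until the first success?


Expected pulls for a geometric distribution = 1/p = 100 / rate%
= 100 / 1
= 100.0

100.0 pulls


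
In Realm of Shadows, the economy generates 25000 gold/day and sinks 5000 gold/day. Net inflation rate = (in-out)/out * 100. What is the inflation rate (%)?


Net gold = 25000 - 5000 = 20000
Inflation rate = net / sunk * 100 = 20000 / 5000 * 100
= 4.0 * 100
= 400.00%

400.00%


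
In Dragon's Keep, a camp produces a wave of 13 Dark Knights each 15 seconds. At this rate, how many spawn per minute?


Spawns per minute = count * (60 / interval)
= 13 * (60 / 15)
= 13 * 4.0
= 52.0

52.0 per minute


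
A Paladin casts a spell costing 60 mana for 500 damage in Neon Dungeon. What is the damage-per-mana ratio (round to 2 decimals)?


Efficiency = damage / mana
= 500 / 60
= 8.33

8.33 dmg/mana


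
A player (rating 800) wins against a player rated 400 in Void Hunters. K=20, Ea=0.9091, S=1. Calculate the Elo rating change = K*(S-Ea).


Elo update: delta = K * (S - Ea), where S = 1 (wins)
S - Ea = 1 - 0.9091 = 0.0909
Rating change = 20 * 0.0909
= 1.82

1.82 rating points


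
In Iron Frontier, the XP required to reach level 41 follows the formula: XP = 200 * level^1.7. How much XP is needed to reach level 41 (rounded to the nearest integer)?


XP = 200 * level^1.7
Substitute level = 41:
XP = 200 * 41^1.7
= 200 * 551.7376
= 110348

110348 XP


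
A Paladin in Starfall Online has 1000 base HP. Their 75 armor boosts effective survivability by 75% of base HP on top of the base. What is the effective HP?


EHP = 1000 * (1 + 75/100)
= 1000 * (1 + 0.75)
= 1000 * 1.75
= 1750.0

1750.0 EHP


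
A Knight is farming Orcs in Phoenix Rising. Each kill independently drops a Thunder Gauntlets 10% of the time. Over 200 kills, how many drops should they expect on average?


Expected drops = kills * (drop_rate / 100)
= 200 * (10 / 100)
= 200 * 0.1
= 20.0

20.0 drops


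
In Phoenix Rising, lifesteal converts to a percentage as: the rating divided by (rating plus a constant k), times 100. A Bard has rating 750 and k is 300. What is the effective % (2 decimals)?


effective% = rating / (rating + k) * 100
= 750 / (750 + 300) * 100
= 750 / 1050 * 100
= 0.714286 * 100
= 71.43%

71.43%


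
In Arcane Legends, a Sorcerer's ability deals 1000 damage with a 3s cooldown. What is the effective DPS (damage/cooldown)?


DPS = damage / cooldown
= 1000 / 3
= 333.33

333.33 DPS


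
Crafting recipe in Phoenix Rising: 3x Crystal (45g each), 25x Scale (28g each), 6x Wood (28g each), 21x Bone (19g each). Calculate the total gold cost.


Cost breakdown:
  Crystal: 3 * 45 = 135
  Scale: 25 * 28 = 700
  Wood: 6 * 28 = 168
  Bone: 21 * 19 = 399
Total = 135 + 700 + 168 + 399 = 1402

1402 gold


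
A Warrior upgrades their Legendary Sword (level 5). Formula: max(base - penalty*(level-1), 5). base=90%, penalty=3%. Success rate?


raw_rate = 90 - 3 * (5 - 1)
= 90 - 3 * 4
= 90 - 12
= 78
Apply floor: max(78, 5) = 78%

78%


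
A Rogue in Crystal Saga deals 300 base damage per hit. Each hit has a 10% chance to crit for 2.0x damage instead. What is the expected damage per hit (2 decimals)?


E[dmg] = base * (1 + crit_chance * (crit_mult - 1))
cc as decimal = 10/100 = 0.1
cm - 1 = 2.0 - 1 = 1.0
Bonus factor = 0.1 * 1.0 = 0.1
Total multiplier = 1 + 0.1 = 1.1
Expected damage = 300 * 1.1 = 330.00

330.00 damage


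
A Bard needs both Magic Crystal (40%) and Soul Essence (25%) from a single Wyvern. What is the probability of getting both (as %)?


For independent events, P(both) = P(A) * P(B)
= 40% * 25%
= 1000 / 100 %
= 10.0%

10.0%


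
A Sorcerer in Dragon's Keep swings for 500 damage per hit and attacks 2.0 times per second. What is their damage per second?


DPS = damage * attack_speed
= 500 * 2.0
= 1000.0

1000.0 DPS


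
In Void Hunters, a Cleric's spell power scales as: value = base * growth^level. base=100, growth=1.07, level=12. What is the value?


value = base * growth^level
= 100 * 1.07^12
= 100 * 2.252192
= 225.22

225.22 spell power


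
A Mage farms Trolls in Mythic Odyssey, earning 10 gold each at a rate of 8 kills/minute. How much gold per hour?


Gold per minute = 10 * 8 = 80
Gold per hour = 80 * 60 = 4800

4800 gold/hour


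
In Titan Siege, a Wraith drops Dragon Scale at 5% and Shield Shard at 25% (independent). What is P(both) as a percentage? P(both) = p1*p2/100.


For independent events, P(both) = P(A) * P(B)
= 5% * 25%
= 125 / 100 %
= 1.25%

1.25%


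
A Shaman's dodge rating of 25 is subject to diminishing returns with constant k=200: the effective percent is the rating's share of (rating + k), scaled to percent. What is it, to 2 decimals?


effective% = rating / (rating + k) * 100
= 25 / (25 + 200) * 100
= 25 / 225 * 100
= 0.111111 * 100
= 11.11%

11.11%


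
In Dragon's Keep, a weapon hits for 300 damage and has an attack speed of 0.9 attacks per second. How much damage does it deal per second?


DPS = damage * attack_speed
= 300 * 0.9
= 270.0

270.0 DPS


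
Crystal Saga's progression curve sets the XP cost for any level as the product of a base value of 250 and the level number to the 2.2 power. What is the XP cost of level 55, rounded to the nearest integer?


XP = 250 * level^2.2
Substitute level = 55:
XP = 250 * 55^2.2
= 250 * 6742.1423
= 1685536

1685536 XP


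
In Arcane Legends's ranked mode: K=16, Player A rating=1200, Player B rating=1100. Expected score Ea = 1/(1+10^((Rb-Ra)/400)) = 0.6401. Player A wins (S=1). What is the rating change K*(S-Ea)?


Elo update: delta = K * (S - Ea), where S = 1 (wins)
S - Ea = 1 - 0.6401 = 0.3599
Rating change = 16 * 0.3599
= 5.76

5.76 rating points


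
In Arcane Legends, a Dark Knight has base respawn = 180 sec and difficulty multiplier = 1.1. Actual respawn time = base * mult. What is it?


Respawn time = base * multiplier
= 180 * 1.1
= 198.0 seconds

198.0 seconds


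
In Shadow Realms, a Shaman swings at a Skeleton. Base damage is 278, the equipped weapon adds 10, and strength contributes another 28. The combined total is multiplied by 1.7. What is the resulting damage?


Sum base + weapon + str = 278 + 10 + 28 = 316
Multiply by 1.7:
316 * 1.7 = 537.2

537.2 damage


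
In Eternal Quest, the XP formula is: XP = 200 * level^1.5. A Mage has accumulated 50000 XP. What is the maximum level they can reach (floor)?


XP = 200 * level^1.5, so level = (XP / 200)^(1/1.5)
= (50000 / 200)^(1/1.5)
= 250.0^0.6667
= 39.685
Floor: level = 39

level 39


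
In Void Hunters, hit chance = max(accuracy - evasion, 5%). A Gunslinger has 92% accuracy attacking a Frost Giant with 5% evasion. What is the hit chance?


accuracy - evasion = 92 - 5 = 87
Apply floor: max(87, 5) = 87
Hit chance = 87%

87%


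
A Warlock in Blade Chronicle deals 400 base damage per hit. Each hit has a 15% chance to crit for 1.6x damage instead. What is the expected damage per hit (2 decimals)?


E[dmg] = base * (1 + crit_chance * (crit_mult - 1))
cc as decimal = 15/100 = 0.15
cm - 1 = 1.6 - 1 = 0.6
Bonus factor = 0.15 * 0.6 = 0.09
Total multiplier = 1 + 0.09 = 1.09
Expected damage = 400 * 1.09 = 436.00

436.00 damage


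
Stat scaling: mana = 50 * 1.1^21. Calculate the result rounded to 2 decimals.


value = base * growth^level
= 50 * 1.1^21
= 50 * 7.40025
= 370.01

370.01 mana


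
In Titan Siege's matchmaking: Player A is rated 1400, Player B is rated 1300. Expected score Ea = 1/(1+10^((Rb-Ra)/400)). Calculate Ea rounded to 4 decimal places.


Elo expected score: Ea = 1/(1 + 10^((Rb-Ra)/400))
Rb - Ra = 1300 - 1400 = -100
(Rb-Ra)/400 = -100/400 = -0.25
10^-0.25 = 0.562341
Ea = 1/(1 + 0.562341) = 1/1.562341 = 0.6401

0.6401


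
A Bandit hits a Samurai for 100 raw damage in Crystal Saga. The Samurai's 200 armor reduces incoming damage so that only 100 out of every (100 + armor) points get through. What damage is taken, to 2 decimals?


actual = 100 * 100 / (100 + 200)
= 100 * 100 / 300
= 10000 / 300
= 33.33

33.33 damage


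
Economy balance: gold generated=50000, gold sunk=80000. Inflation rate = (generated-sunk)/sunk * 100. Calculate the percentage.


Net gold = 50000 - 80000 = -30000
Inflation rate = net / sunk * 100 = -30000 / 80000 * 100
= -0.375 * 100
= -37.50%

-37.50%


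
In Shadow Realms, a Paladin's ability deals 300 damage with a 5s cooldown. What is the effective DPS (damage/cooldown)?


DPS = damage / cooldown
= 300 / 5
= 60.00

60.00 DPS


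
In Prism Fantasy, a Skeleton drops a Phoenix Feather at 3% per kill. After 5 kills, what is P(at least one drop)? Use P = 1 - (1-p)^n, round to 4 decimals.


P(at least one) = 1 - P(none) = 1 - (1-p)^n
p = 3/100 = 0.03
1 - p = 0.97
(1 - p)^5 = 0.97^5 = 0.858734
P(at least one) = 1 - 0.858734 = 0.1413

0.1413


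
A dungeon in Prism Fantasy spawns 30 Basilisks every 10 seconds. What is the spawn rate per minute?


Spawns per minute = count * (60 / interval)
= 30 * (60 / 10)
= 30 * 6.0
= 180.0

180.0 per minute


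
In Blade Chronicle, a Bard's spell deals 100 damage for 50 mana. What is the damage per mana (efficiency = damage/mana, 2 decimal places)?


Efficiency = damage / mana
= 100 / 50
= 2.00

2.00 dmg/mana


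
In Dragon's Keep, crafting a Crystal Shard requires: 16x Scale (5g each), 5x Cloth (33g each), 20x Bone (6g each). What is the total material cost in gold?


Cost breakdown:
  Scale: 16 * 5 = 80
  Cloth: 5 * 33 = 165
  Bone: 20 * 6 = 120
Total = 80 + 165 + 120 = 365

365 gold


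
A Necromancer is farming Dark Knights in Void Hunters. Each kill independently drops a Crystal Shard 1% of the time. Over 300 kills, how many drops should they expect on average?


Expected drops = kills * (drop_rate / 100)
= 300 * (1 / 100)
= 300 * 0.01
= 3.0

3.0 drops


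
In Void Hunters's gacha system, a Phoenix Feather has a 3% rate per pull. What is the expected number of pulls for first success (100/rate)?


Expected pulls for a geometric distribution = 1/p = 100 / rate%
= 100 / 3
= 33.33

33.33 pulls


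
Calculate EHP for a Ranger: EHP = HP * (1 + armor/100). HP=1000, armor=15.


EHP = 1000 * (1 + 15/100)
= 1000 * (1 + 0.15)
= 1000 * 1.15
= 1150.0

1150.0 EHP


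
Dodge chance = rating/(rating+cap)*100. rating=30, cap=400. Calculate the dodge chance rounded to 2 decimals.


dodge% = 30 / (30 + 400) * 100
= 30 / 430 * 100
= 0.069767 * 100
= 6.98%

6.98%


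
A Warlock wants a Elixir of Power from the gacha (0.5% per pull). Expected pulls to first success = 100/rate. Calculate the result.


Expected pulls for a geometric distribution = 1/p = 100 / rate%
= 100 / 0.5
= 200.0

200.0 pulls


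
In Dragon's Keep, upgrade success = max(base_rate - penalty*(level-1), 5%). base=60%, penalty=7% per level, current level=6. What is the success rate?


raw_rate = 60 - 7 * (6 - 1)
= 60 - 7 * 5
= 60 - 35
= 25
Apply floor: max(25, 5) = 25%

25%


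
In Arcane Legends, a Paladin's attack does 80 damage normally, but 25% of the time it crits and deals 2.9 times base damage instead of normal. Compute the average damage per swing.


E[dmg] = base * (1 + crit_chance * (crit_mult - 1))
cc as decimal = 25/100 = 0.25
cm - 1 = 2.9 - 1 = 1.9
Bonus factor = 0.25 * 1.9 = 0.475
Total multiplier = 1 + 0.475 = 1.475
Expected damage = 80 * 1.475 = 118.00

118.00 damage


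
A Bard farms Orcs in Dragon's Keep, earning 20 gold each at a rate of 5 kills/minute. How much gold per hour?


Gold per minute = 20 * 5 = 100
Gold per hour = 100 * 60 = 6000

6000 gold/hour


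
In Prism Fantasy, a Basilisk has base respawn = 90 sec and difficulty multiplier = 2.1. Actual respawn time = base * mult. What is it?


Respawn time = base * multiplier
= 90 * 2.1
= 189.0 seconds

189.0 seconds


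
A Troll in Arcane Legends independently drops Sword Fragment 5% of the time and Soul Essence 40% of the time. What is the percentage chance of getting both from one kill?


For independent events, P(both) = P(A) * P(B)
= 5% * 40%
= 200 / 100 %
= 2.0%

2.0%


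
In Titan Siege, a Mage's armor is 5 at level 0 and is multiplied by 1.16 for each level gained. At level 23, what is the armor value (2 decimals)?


value = base * growth^level
= 5 * 1.16^23
= 5 * 30.376222
= 151.88

151.88 armor
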